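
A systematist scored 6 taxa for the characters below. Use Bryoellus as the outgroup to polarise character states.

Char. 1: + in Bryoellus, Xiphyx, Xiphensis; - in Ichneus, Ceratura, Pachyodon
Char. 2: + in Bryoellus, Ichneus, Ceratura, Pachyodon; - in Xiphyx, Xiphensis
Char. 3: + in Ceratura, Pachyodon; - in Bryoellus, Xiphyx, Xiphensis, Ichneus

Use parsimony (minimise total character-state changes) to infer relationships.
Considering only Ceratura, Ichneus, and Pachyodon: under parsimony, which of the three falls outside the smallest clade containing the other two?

Ichneus

Character polarity is set by the outgroup: the derived state is whichever differs from the outgroup's state, so for Char. 1, Char. 2 the derived state is '-', and for the remaining characters it is '+'.
Only Ceratura, Ichneus, and Pachyodon show the derived state '-' for Char. 1, supporting them as a clade.
Char. 2 (derived state '-') is shared by Xiphensis and Xiphyx — a synapomorphy uniting that clade.
Only Ceratura and Pachyodon show the derived state '+' for Char. 3, supporting them as a clade.
Most parsimonious ingroup topology: ((Xiphyx,Xiphensis),(Ichneus,(Ceratura,Pachyodon))).
Pachyodon and Ceratura share a more recent common ancestor with each other than either does with Ichneus, so Ichneus is the least closely related of the three.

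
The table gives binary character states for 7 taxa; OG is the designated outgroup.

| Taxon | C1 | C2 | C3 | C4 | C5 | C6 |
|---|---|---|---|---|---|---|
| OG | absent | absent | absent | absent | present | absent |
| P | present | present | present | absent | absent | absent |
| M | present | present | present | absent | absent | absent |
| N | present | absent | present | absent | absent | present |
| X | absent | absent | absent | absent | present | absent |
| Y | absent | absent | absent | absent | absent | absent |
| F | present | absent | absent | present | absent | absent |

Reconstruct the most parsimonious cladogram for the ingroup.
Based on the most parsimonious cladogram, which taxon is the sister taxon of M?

Character polarity is set by the outgroup: the derived state is whichever differs from the outgroup's state, so for C5 the derived state is 'absent', and for the remaining characters it is 'present'.
Only F, M, N, and P show the derived state 'present' for C1, supporting them as a clade.
C2: derived state 'present' in M and P only — synapomorphy for {M, P}.
C3 (derived state 'present') is shared by M, N, and P — a synapomorphy uniting that clade.
C4: derived state 'present' in F only — an autapomorphy, so it tells us nothing about relationships among taxa.
C5 (derived state 'absent') is shared by F, M, N, P, and Y — a synapomorphy uniting that clade.
C6: derived state 'present' in N only — an autapomorphy, so it tells us nothing about relationships among taxa.
Most parsimonious ingroup topology: (((((P,M),N),F),Y),X).
M and P form a cherry on this tree, so they are sister taxa.

P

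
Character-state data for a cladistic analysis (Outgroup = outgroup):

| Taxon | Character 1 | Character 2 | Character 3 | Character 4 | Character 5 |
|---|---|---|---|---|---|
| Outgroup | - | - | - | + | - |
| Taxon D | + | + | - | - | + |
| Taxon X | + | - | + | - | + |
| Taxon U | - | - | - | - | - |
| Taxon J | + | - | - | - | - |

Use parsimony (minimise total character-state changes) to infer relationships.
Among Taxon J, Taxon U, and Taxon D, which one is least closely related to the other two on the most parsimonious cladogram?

Character polarity is set by the outgroup: the derived state is whichever differs from the outgroup's state, so for Character 4 the derived state is '-', and for the remaining characters it is '+'.
Character 1 (derived state '+') is shared by Taxon D, Taxon J, and Taxon X — a synapomorphy uniting that clade.
Character 2: derived state '+' in Taxon D only — an autapomorphy, so it tells us nothing about relationships among taxa.
Character 3: derived state '+' in Taxon X only — an autapomorphy, so it tells us nothing about relationships among taxa.
Character 4 (derived state '-') is shared by all ingroup taxa — unites the whole ingroup.
Character 5 (derived state '+') is shared by Taxon D and Taxon X — a synapomorphy uniting that clade.
Most parsimonious ingroup topology: (((Taxon D,Taxon X),Taxon J),Taxon U).
Taxon D and Taxon J share a more recent common ancestor with each other than either does with Taxon U, so Taxon U is the least closely related of the three.

Taxon U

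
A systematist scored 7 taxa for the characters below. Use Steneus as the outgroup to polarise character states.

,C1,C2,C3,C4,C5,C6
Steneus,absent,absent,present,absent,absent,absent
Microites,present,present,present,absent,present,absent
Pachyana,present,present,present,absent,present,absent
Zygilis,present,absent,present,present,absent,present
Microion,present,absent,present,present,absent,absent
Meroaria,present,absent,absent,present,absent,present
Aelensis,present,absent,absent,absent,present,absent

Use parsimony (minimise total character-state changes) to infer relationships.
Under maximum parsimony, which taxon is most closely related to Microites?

Pachyana

Character polarity is set by the outgroup: the derived state is whichever differs from the outgroup's state, so for C3 the derived state is 'absent', and for the remaining characters it is 'present'.
C1 (derived state 'present') is shared by all ingroup taxa — unites the whole ingroup.
Only Microites and Pachyana show the derived state 'present' for C2, supporting them as a clade.
C3 (state 'absent') occurs in Aelensis and Meroaria but conflicts with the nesting implied by the other characters — most parsimoniously interpreted as homoplasy.
C4 (derived state 'present') is shared by Meroaria, Microion, and Zygilis — a synapomorphy uniting that clade.
C5 (derived state 'present') is shared by Aelensis, Microites, and Pachyana — a synapomorphy uniting that clade.
Only Meroaria and Zygilis show the derived state 'present' for C6, supporting them as a clade.
Most parsimonious ingroup topology: (((Microites,Pachyana),Aelensis),((Zygilis,Meroaria),Microion)).
Microites and Pachyana form a cherry on this tree, so they are sister taxa.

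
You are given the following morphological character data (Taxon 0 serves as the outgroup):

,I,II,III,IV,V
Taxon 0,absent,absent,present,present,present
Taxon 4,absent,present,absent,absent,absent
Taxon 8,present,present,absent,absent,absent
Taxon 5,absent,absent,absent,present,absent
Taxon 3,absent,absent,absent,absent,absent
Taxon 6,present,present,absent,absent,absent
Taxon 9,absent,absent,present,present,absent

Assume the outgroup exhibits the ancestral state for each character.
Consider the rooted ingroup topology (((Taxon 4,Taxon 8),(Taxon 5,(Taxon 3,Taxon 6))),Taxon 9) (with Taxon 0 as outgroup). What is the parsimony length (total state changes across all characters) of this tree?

Map each character onto (((Taxon 4,Taxon 8),(Taxon 5,(Taxon 3,Taxon 6))),Taxon 9) (rooted by Taxon 0) and count the minimum state changes it requires (Fitch parsimony):
I: 2; II: 2; III: 1; IV: 2; V: 1.
Total tree length = 8.

8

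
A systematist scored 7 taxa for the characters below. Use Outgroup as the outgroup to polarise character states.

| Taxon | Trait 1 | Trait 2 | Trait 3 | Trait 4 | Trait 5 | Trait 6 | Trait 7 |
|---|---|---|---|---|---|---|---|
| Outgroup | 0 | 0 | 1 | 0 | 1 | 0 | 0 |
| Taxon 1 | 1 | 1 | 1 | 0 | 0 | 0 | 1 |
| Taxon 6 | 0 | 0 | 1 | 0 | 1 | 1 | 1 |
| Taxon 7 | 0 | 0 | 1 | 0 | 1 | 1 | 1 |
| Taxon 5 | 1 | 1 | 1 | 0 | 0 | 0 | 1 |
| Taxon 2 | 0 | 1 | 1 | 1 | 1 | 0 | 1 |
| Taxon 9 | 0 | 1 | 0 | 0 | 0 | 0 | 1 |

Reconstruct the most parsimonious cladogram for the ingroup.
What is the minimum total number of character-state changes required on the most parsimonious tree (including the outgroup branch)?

Character polarity is set by the outgroup: the derived state is whichever differs from the outgroup's state, so for Trait 3, Trait 5 the derived state is '0', and for the remaining characters it is '1'.
Trait 1: derived state '1' in Taxon 1 and Taxon 5 only — synapomorphy for {Taxon 1, Taxon 5}.
Trait 2 (derived state '1') is shared by Taxon 1, Taxon 2, Taxon 5, and Taxon 9 — a synapomorphy uniting that clade.
Trait 3: derived state '0' in Taxon 9 only — an autapomorphy, so it tells us nothing about relationships among taxa.
Trait 4 (derived state '1') is unique to Taxon 2 (autapomorphy; uninformative for grouping).
Trait 5 (derived state '0') is shared by Taxon 1, Taxon 5, and Taxon 9 — a synapomorphy uniting that clade.
Only Taxon 6 and Taxon 7 show the derived state '1' for Trait 6, supporting them as a clade.
Trait 7 (derived state '1') is shared by all ingroup taxa — unites the whole ingroup.
Most parsimonious ingroup topology: ((((Taxon 1,Taxon 5),Taxon 9),Taxon 2),(Taxon 6,Taxon 7)).
Changes per character on this tree: Trait 1: 1; Trait 2: 1; Trait 3: 1; Trait 4: 1; Trait 5: 1; Trait 6: 1; Trait 7: 1.
Total = 7.

7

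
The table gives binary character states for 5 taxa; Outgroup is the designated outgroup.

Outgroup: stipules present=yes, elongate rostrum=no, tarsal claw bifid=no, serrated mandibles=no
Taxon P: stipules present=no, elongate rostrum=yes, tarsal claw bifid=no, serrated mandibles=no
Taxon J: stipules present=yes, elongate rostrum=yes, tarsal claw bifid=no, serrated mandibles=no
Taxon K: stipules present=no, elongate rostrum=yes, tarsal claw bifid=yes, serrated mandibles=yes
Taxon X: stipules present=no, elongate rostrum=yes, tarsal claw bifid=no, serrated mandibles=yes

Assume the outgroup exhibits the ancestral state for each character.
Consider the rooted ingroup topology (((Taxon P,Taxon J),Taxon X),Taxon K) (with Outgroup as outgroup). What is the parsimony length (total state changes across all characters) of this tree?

6

Map each character onto (((Taxon P,Taxon J),Taxon X),Taxon K) (rooted by Outgroup) and count the minimum state changes it requires (Fitch parsimony):
stipules present: 2; elongate rostrum: 1; tarsal claw bifid: 1; serrated mandibles: 2.
Total tree length = 6.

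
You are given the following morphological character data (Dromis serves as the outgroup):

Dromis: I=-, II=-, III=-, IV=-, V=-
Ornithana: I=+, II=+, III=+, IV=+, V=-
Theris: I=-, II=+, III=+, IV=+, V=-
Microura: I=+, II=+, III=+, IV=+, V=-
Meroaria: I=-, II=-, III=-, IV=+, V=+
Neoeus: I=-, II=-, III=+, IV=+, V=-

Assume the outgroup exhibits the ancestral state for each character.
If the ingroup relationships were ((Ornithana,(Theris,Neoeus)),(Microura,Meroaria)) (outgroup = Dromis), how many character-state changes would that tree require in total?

Map each character onto ((Ornithana,(Theris,Neoeus)),(Microura,Meroaria)) (rooted by Dromis) and count the minimum state changes it requires (Fitch parsimony):
I: 2; II: 3; III: 2; IV: 1; V: 1.
Total tree length = 9.

9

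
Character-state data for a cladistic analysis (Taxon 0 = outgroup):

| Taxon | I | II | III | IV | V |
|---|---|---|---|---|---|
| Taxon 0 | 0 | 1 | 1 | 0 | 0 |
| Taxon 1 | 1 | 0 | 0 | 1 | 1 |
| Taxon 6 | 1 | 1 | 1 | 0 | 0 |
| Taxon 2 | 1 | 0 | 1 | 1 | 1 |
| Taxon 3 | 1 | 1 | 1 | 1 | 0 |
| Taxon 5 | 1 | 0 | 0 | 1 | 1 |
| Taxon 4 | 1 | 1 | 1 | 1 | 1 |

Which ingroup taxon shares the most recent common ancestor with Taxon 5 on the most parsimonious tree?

Taxon 1

Character polarity is set by the outgroup: the derived state is whichever differs from the outgroup's state, so for II, III the derived state is '0', and for the remaining characters it is '1'.
I (derived state '1') is shared by all ingroup taxa — unites the whole ingroup.
II: derived state '0' in Taxon 1, Taxon 2, and Taxon 5 only — synapomorphy for {Taxon 1, Taxon 2, Taxon 5}.
III (derived state '0') is shared by Taxon 1 and Taxon 5 — a synapomorphy uniting that clade.
Only Taxon 1, Taxon 2, Taxon 3, Taxon 4, and Taxon 5 show the derived state '1' for IV, supporting them as a clade.
V (derived state '1') is shared by Taxon 1, Taxon 2, Taxon 4, and Taxon 5 — a synapomorphy uniting that clade.
Most parsimonious ingroup topology: (((((Taxon 1,Taxon 5),Taxon 2),Taxon 4),Taxon 3),Taxon 6).
Taxon 5 and Taxon 1 form a cherry on this tree, so they are sister taxa.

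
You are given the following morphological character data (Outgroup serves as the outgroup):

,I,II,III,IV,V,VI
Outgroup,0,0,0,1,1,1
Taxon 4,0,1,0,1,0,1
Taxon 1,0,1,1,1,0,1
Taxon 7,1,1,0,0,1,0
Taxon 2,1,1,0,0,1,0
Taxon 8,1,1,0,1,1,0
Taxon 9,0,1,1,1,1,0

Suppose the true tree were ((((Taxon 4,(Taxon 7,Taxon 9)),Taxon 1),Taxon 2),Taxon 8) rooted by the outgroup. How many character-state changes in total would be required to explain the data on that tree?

13

Map each character onto ((((Taxon 4,(Taxon 7,Taxon 9)),Taxon 1),Taxon 2),Taxon 8) (rooted by Outgroup) and count the minimum state changes it requires (Fitch parsimony):
I: 3; II: 1; III: 2; IV: 2; V: 2; VI: 3.
Total tree length = 13.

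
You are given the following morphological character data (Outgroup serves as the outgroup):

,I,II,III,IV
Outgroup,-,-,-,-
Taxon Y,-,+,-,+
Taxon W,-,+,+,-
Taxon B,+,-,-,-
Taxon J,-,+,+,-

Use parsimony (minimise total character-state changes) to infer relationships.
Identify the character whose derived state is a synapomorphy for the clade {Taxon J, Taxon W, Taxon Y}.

II

The outgroup has state '-' for every character, so '+' is the derived state throughout.
I: derived state '+' in Taxon B only — an autapomorphy, so it tells us nothing about relationships among taxa.
II: derived state '+' in Taxon J, Taxon W, and Taxon Y only — synapomorphy for {Taxon J, Taxon W, Taxon Y}.
Only Taxon J and Taxon W show the derived state '+' for III, supporting them as a clade.
IV (derived state '+') is unique to Taxon Y (autapomorphy; uninformative for grouping).
Most parsimonious ingroup topology: ((Taxon Y,(Taxon W,Taxon J)),Taxon B).
The clade {Taxon J, Taxon W, Taxon Y} is supported by II: its derived state '+' occurs in exactly those taxa and in no other taxon (including the outgroup).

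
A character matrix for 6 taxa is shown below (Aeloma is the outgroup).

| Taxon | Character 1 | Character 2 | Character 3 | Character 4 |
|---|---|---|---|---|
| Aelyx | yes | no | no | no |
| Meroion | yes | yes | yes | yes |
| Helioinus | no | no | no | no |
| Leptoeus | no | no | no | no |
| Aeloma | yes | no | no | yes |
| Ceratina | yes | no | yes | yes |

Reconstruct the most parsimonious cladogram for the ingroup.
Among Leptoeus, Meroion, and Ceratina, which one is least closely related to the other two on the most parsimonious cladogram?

Leptoeus

Character polarity is set by the outgroup: the derived state is whichever differs from the outgroup's state, so for Character 1, Character 4 the derived state is 'no', and for the remaining characters it is 'yes'.
Only Helioinus and Leptoeus show the derived state 'no' for Character 1, supporting them as a clade.
Character 2 (derived state 'yes') is unique to Meroion (autapomorphy; uninformative for grouping).
Only Ceratina and Meroion show the derived state 'yes' for Character 3, supporting them as a clade.
Character 4 (derived state 'no') is shared by Aelyx, Helioinus, and Leptoeus — a synapomorphy uniting that clade.
Most parsimonious ingroup topology: ((Aelyx,(Leptoeus,Helioinus)),(Ceratina,Meroion)).
Ceratina and Meroion share a more recent common ancestor with each other than either does with Leptoeus, so Leptoeus is the least closely related of the three.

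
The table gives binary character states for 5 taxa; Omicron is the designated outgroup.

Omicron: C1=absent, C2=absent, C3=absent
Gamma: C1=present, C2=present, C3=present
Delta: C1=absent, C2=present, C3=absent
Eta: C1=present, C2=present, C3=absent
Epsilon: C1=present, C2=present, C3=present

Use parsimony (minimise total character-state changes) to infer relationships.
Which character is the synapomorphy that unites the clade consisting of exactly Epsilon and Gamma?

The outgroup has state 'absent' for every character, so 'present' is the derived state throughout.
C1 (derived state 'present') is shared by Epsilon, Eta, and Gamma — a synapomorphy uniting that clade.
All ingroup taxa share the derived state 'present' for C2; it defines the ingroup but does not resolve relationships within it.
C3 (derived state 'present') is shared by Epsilon and Gamma — a synapomorphy uniting that clade.
Most parsimonious ingroup topology: (((Gamma,Epsilon),Eta),Delta).
The clade {Epsilon, Gamma} is supported by C3: its derived state 'present' occurs in exactly those taxa and in no other taxon (including the outgroup).

C3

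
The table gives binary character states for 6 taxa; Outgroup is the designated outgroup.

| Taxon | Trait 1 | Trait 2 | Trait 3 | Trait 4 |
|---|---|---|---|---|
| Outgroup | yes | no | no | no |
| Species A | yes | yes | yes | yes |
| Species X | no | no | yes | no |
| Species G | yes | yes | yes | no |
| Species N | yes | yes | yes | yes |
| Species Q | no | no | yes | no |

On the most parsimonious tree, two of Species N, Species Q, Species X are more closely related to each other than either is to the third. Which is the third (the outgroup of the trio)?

Character polarity is set by the outgroup: the derived state is whichever differs from the outgroup's state, so for Trait 1 the derived state is 'no', and for the remaining characters it is 'yes'.
Only Species Q and Species X show the derived state 'no' for Trait 1, supporting them as a clade.
Trait 2 (derived state 'yes') is shared by Species A, Species G, and Species N — a synapomorphy uniting that clade.
Trait 3 (derived state 'yes') is shared by all ingroup taxa — unites the whole ingroup.
Trait 4: derived state 'yes' in Species A and Species N only — synapomorphy for {Species A, Species N}.
Most parsimonious ingroup topology: (((Species A,Species N),Species G),(Species X,Species Q)).
Species X and Species Q share a more recent common ancestor with each other than either does with Species N, so Species N is the least closely related of the three.

Species N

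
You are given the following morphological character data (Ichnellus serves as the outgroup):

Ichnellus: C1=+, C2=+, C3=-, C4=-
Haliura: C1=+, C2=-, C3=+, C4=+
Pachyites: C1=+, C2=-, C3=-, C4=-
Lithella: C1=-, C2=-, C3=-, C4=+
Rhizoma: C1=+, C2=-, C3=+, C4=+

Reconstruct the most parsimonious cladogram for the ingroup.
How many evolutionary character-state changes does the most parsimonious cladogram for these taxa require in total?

4

Character polarity is set by the outgroup: the derived state is whichever differs from the outgroup's state, so for C1, C2 the derived state is '-', and for the remaining characters it is '+'.
C1: derived state '-' in Lithella only — an autapomorphy, so it tells us nothing about relationships among taxa.
C2 (derived state '-') is shared by all ingroup taxa — unites the whole ingroup.
C3 (derived state '+') is shared by Haliura and Rhizoma — a synapomorphy uniting that clade.
Only Haliura, Lithella, and Rhizoma show the derived state '+' for C4, supporting them as a clade.
Most parsimonious ingroup topology: (((Haliura,Rhizoma),Lithella),Pachyites).
Changes per character on this tree: C1: 1; C2: 1; C3: 1; C4: 1.
Total = 4.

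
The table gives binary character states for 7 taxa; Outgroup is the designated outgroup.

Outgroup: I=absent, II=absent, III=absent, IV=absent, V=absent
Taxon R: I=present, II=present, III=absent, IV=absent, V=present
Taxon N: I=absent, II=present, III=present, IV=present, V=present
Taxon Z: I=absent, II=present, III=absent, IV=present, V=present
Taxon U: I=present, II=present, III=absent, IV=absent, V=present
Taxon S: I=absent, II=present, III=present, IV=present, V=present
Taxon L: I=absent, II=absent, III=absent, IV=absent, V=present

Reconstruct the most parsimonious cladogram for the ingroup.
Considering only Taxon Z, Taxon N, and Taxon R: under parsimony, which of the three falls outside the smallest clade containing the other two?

Taxon R

The outgroup has state 'absent' for every character, so 'present' is the derived state throughout.
I: derived state 'present' in Taxon R and Taxon U only — synapomorphy for {Taxon R, Taxon U}.
Only Taxon N, Taxon R, Taxon S, Taxon U, and Taxon Z show the derived state 'present' for II, supporting them as a clade.
III: derived state 'present' in Taxon N and Taxon S only — synapomorphy for {Taxon N, Taxon S}.
IV (derived state 'present') is shared by Taxon N, Taxon S, and Taxon Z — a synapomorphy uniting that clade.
V (derived state 'present') is shared by all ingroup taxa — unites the whole ingroup.
Most parsimonious ingroup topology: (((Taxon R,Taxon U),((Taxon N,Taxon S),Taxon Z)),Taxon L).
Taxon Z and Taxon N share a more recent common ancestor with each other than either does with Taxon R, so Taxon R is the least closely related of the three.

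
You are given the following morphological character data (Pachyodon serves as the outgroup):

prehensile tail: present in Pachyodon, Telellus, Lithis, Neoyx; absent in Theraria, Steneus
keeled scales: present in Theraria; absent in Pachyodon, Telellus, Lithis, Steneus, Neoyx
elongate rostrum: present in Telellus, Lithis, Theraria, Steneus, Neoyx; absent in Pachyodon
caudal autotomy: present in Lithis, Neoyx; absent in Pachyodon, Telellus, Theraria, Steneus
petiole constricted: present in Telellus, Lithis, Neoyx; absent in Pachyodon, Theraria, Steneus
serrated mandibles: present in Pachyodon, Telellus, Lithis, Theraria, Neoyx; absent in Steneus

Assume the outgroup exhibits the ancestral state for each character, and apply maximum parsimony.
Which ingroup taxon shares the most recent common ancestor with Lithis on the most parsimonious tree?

Character polarity is set by the outgroup: the derived state is whichever differs from the outgroup's state, so for prehensile tail, serrated mandibles the derived state is 'absent', and for the remaining characters it is 'present'.
Only Steneus and Theraria show the derived state 'absent' for prehensile tail, supporting them as a clade.
keeled scales: derived state 'present' in Theraria only — an autapomorphy, so it tells us nothing about relationships among taxa.
elongate rostrum (derived state 'present') is shared by all ingroup taxa — unites the whole ingroup.
Only Lithis and Neoyx show the derived state 'present' for caudal autotomy, supporting them as a clade.
petiole constricted: derived state 'present' in Lithis, Neoyx, and Telellus only — synapomorphy for {Lithis, Neoyx, Telellus}.
serrated mandibles (derived state 'absent') is unique to Steneus (autapomorphy; uninformative for grouping).
Most parsimonious ingroup topology: ((Telellus,(Lithis,Neoyx)),(Theraria,Steneus)).
Lithis and Neoyx form a cherry on this tree, so they are sister taxa.

Neoyx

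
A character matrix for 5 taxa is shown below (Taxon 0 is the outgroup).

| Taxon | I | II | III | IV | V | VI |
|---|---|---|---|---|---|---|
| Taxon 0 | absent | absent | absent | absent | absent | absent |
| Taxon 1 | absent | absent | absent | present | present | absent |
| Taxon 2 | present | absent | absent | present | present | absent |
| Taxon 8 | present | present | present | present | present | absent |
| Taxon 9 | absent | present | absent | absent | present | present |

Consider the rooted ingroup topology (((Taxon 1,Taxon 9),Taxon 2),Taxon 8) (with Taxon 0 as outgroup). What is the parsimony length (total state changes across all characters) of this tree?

Map each character onto (((Taxon 1,Taxon 9),Taxon 2),Taxon 8) (rooted by Taxon 0) and count the minimum state changes it requires (Fitch parsimony):
I: 2; II: 2; III: 1; IV: 2; V: 1; VI: 1.
Total tree length = 9.

9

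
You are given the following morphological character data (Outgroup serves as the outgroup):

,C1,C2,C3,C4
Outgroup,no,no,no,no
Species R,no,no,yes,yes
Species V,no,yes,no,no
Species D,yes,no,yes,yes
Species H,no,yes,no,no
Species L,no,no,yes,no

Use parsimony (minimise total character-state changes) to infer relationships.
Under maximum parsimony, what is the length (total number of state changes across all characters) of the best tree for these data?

The outgroup has state 'no' for every character, so 'yes' is the derived state throughout.
C1 (derived state 'yes') is unique to Species D (autapomorphy; uninformative for grouping).
C2: derived state 'yes' in Species H and Species V only — synapomorphy for {Species H, Species V}.
Only Species D, Species L, and Species R show the derived state 'yes' for C3, supporting them as a clade.
C4: derived state 'yes' in Species D and Species R only — synapomorphy for {Species D, Species R}.
Most parsimonious ingroup topology: (((Species R,Species D),Species L),(Species V,Species H)).
Changes per character on this tree: C1: 1; C2: 1; C3: 1; C4: 1.
Total = 4.

4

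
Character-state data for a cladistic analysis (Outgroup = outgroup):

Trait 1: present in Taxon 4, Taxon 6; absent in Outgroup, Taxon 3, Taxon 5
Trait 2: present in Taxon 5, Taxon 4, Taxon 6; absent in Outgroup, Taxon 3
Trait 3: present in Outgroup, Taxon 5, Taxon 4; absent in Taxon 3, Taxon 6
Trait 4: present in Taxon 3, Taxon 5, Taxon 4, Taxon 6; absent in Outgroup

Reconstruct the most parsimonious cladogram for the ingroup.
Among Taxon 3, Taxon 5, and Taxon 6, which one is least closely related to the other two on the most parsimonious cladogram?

Character polarity is set by the outgroup: the derived state is whichever differs from the outgroup's state, so for Trait 3 the derived state is 'absent', and for the remaining characters it is 'present'.
Trait 1 (derived state 'present') is shared by Taxon 4 and Taxon 6 — a synapomorphy uniting that clade.
Trait 2 (derived state 'present') is shared by Taxon 4, Taxon 5, and Taxon 6 — a synapomorphy uniting that clade.
Trait 3 (state 'absent') occurs in Taxon 3 and Taxon 6 but conflicts with the nesting implied by the other characters — most parsimoniously interpreted as homoplasy.
Trait 4 (derived state 'present') is shared by all ingroup taxa — unites the whole ingroup.
Most parsimonious ingroup topology: (Taxon 3,(Taxon 5,(Taxon 4,Taxon 6))).
Taxon 5 and Taxon 6 share a more recent common ancestor with each other than either does with Taxon 3, so Taxon 3 is the least closely related of the three.

Taxon 3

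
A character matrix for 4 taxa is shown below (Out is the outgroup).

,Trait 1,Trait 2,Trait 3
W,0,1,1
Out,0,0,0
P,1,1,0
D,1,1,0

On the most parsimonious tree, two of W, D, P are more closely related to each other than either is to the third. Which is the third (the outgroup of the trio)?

W

The outgroup has state '0' for every character, so '1' is the derived state throughout.
Only D and P show the derived state '1' for Trait 1, supporting them as a clade.
Trait 2 (derived state '1') is shared by all ingroup taxa — unites the whole ingroup.
Trait 3: derived state '1' in W only — an autapomorphy, so it tells us nothing about relationships among taxa.
Most parsimonious ingroup topology: ((P,D),W).
P and D share a more recent common ancestor with each other than either does with W, so W is the least closely related of the three.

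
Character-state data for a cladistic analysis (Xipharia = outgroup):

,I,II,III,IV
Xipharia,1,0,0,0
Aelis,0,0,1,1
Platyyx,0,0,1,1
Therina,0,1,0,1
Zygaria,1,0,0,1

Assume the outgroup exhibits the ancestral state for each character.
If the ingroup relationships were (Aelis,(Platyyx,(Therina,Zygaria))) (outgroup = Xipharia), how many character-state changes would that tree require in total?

Map each character onto (Aelis,(Platyyx,(Therina,Zygaria))) (rooted by Xipharia) and count the minimum state changes it requires (Fitch parsimony):
I: 2; II: 1; III: 2; IV: 1.
Total tree length = 6.

6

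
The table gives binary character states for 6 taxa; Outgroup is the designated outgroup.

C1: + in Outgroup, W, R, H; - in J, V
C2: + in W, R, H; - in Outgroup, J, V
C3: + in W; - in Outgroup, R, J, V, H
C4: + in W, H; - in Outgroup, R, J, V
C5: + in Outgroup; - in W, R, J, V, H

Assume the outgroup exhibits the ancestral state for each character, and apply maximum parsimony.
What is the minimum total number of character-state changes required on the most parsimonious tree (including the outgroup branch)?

Character polarity is set by the outgroup: the derived state is whichever differs from the outgroup's state, so for C1, C5 the derived state is '-', and for the remaining characters it is '+'.
C1: derived state '-' in J and V only — synapomorphy for {J, V}.
C2 (derived state '+') is shared by H, R, and W — a synapomorphy uniting that clade.
C3 (derived state '+') is unique to W (autapomorphy; uninformative for grouping).
Only H and W show the derived state '+' for C4, supporting them as a clade.
C5 (derived state '-') is shared by all ingroup taxa — unites the whole ingroup.
Most parsimonious ingroup topology: (((W,H),R),(J,V)).
Changes per character on this tree: C1: 1; C2: 1; C3: 1; C4: 1; C5: 1.
Total = 5.

5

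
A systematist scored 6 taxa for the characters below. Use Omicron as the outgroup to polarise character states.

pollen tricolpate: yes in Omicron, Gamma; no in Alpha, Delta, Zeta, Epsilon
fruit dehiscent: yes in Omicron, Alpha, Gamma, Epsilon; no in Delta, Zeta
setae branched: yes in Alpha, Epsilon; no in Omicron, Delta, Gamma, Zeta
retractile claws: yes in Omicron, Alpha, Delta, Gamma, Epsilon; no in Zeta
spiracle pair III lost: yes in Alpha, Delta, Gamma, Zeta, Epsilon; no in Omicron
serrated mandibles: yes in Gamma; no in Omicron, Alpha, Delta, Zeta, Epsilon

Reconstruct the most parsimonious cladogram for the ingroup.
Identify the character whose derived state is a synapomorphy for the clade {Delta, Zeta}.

fruit dehiscent

Character polarity is set by the outgroup: the derived state is whichever differs from the outgroup's state, so for pollen tricolpate, fruit dehiscent, retractile claws the derived state is 'no', and for the remaining characters it is 'yes'.
Only Alpha, Delta, Epsilon, and Zeta show the derived state 'no' for pollen tricolpate, supporting them as a clade.
fruit dehiscent (derived state 'no') is shared by Delta and Zeta — a synapomorphy uniting that clade.
setae branched (derived state 'yes') is shared by Alpha and Epsilon — a synapomorphy uniting that clade.
retractile claws: derived state 'no' in Zeta only — an autapomorphy, so it tells us nothing about relationships among taxa.
spiracle pair III lost (derived state 'yes') is shared by all ingroup taxa — unites the whole ingroup.
serrated mandibles: derived state 'yes' in Gamma only — an autapomorphy, so it tells us nothing about relationships among taxa.
Most parsimonious ingroup topology: (((Alpha,Epsilon),(Delta,Zeta)),Gamma).
The clade {Delta, Zeta} is supported by fruit dehiscent: its derived state 'no' occurs in exactly those taxa and in no other taxon (including the outgroup).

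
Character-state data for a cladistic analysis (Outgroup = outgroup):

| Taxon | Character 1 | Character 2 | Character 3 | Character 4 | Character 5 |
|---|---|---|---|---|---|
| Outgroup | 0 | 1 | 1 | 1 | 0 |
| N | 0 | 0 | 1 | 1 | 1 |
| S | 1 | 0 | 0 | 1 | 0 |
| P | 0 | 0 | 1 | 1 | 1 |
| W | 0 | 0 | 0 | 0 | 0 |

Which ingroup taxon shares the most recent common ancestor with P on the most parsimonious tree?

N

Character polarity is set by the outgroup: the derived state is whichever differs from the outgroup's state, so for Character 2, Character 3, Character 4 the derived state is '0', and for the remaining characters it is '1'.
Character 1: derived state '1' in S only — an autapomorphy, so it tells us nothing about relationships among taxa.
Character 2 (derived state '0') is shared by all ingroup taxa — unites the whole ingroup.
Character 3 (derived state '0') is shared by S and W — a synapomorphy uniting that clade.
Character 4: derived state '0' in W only — an autapomorphy, so it tells us nothing about relationships among taxa.
Character 5: derived state '1' in N and P only — synapomorphy for {N, P}.
Most parsimonious ingroup topology: ((N,P),(S,W)).
P and N form a cherry on this tree, so they are sister taxa.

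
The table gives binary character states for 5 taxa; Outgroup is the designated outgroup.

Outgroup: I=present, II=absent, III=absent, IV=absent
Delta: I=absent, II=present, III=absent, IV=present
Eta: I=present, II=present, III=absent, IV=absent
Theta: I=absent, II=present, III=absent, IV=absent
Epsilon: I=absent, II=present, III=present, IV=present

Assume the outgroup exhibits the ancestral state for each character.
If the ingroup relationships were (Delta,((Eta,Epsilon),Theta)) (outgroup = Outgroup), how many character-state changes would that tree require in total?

6

Map each character onto (Delta,((Eta,Epsilon),Theta)) (rooted by Outgroup) and count the minimum state changes it requires (Fitch parsimony):
I: 2; II: 1; III: 1; IV: 2.
Total tree length = 6.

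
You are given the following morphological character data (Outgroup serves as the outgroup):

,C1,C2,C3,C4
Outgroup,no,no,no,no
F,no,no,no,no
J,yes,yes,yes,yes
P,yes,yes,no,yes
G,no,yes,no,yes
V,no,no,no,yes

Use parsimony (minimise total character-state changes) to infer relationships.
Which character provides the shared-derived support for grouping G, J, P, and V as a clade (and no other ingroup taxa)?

C4

The outgroup has state 'no' for every character, so 'yes' is the derived state throughout.
Only J and P show the derived state 'yes' for C1, supporting them as a clade.
Only G, J, and P show the derived state 'yes' for C2, supporting them as a clade.
C3: derived state 'yes' in J only — an autapomorphy, so it tells us nothing about relationships among taxa.
C4: derived state 'yes' in G, J, P, and V only — synapomorphy for {G, J, P, V}.
Most parsimonious ingroup topology: (F,(((J,P),G),V)).
The clade {G, J, P, V} is supported by C4: its derived state 'yes' occurs in exactly those taxa and in no other taxon (including the outgroup).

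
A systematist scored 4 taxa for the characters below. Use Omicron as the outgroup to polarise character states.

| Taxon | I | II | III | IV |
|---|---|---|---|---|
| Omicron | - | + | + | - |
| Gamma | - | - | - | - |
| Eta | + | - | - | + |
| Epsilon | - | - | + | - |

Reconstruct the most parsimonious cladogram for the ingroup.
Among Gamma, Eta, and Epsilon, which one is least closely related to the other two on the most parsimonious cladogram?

Epsilon

Character polarity is set by the outgroup: the derived state is whichever differs from the outgroup's state, so for II, III the derived state is '-', and for the remaining characters it is '+'.
I: derived state '+' in Eta only — an autapomorphy, so it tells us nothing about relationships among taxa.
All ingroup taxa share the derived state '-' for II; it defines the ingroup but does not resolve relationships within it.
III: derived state '-' in Eta and Gamma only — synapomorphy for {Eta, Gamma}.
IV: derived state '+' in Eta only — an autapomorphy, so it tells us nothing about relationships among taxa.
Most parsimonious ingroup topology: ((Gamma,Eta),Epsilon).
Eta and Gamma share a more recent common ancestor with each other than either does with Epsilon, so Epsilon is the least closely related of the three.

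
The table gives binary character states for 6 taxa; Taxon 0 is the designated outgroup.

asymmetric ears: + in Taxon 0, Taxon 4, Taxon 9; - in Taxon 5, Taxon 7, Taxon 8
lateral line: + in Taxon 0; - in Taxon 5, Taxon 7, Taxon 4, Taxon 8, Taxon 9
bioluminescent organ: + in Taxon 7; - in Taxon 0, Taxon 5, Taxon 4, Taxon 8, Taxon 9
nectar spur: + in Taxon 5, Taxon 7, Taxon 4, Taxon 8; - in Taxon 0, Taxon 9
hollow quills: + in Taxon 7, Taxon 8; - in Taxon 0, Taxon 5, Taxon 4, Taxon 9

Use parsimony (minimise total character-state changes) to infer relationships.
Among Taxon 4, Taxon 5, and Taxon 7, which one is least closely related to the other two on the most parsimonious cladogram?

Character polarity is set by the outgroup: the derived state is whichever differs from the outgroup's state, so for asymmetric ears, lateral line the derived state is '-', and for the remaining characters it is '+'.
asymmetric ears: derived state '-' in Taxon 5, Taxon 7, and Taxon 8 only — synapomorphy for {Taxon 5, Taxon 7, Taxon 8}.
All ingroup taxa share the derived state '-' for lateral line; it defines the ingroup but does not resolve relationships within it.
bioluminescent organ: derived state '+' in Taxon 7 only — an autapomorphy, so it tells us nothing about relationships among taxa.
Only Taxon 4, Taxon 5, Taxon 7, and Taxon 8 show the derived state '+' for nectar spur, supporting them as a clade.
Only Taxon 7 and Taxon 8 show the derived state '+' for hollow quills, supporting them as a clade.
Most parsimonious ingroup topology: (((Taxon 5,(Taxon 7,Taxon 8)),Taxon 4),Taxon 9).
Taxon 7 and Taxon 5 share a more recent common ancestor with each other than either does with Taxon 4, so Taxon 4 is the least closely related of the three.

Taxon 4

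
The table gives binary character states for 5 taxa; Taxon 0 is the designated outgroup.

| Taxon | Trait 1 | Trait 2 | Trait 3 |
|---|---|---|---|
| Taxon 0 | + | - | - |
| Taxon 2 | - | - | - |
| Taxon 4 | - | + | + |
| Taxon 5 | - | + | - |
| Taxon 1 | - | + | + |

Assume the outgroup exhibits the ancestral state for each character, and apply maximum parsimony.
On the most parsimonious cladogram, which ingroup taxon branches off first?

Taxon 2

Character polarity is set by the outgroup: the derived state is whichever differs from the outgroup's state, so for Trait 1 the derived state is '-', and for the remaining characters it is '+'.
All ingroup taxa share the derived state '-' for Trait 1; it defines the ingroup but does not resolve relationships within it.
Trait 2 (derived state '+') is shared by Taxon 1, Taxon 4, and Taxon 5 — a synapomorphy uniting that clade.
Trait 3: derived state '+' in Taxon 1 and Taxon 4 only — synapomorphy for {Taxon 1, Taxon 4}.
Most parsimonious ingroup topology: (Taxon 2,((Taxon 4,Taxon 1),Taxon 5)).
Taxon 2 is sister to the clade containing all other ingroup taxa, so it is the earliest-diverging (most basal) ingroup lineage.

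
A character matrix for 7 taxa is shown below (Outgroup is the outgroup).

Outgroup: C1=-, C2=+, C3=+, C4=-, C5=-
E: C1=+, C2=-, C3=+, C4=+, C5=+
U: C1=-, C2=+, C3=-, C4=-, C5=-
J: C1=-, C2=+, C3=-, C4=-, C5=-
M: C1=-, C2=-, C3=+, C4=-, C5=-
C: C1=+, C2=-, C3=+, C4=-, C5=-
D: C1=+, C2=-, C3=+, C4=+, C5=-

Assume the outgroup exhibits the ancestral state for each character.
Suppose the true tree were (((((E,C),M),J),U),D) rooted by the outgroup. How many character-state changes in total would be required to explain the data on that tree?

Map each character onto (((((E,C),M),J),U),D) (rooted by Outgroup) and count the minimum state changes it requires (Fitch parsimony):
C1: 2; C2: 2; C3: 2; C4: 2; C5: 1.
Total tree length = 9.

9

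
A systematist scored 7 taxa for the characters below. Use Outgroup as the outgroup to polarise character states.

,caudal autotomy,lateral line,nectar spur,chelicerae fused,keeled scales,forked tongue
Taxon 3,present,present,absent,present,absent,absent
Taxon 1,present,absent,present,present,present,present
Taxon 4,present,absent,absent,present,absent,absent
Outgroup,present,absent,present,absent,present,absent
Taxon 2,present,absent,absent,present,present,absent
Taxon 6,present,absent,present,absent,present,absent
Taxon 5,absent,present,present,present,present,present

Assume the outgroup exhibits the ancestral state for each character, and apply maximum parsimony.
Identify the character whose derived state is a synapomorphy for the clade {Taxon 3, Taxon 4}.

Character polarity is set by the outgroup: the derived state is whichever differs from the outgroup's state, so for caudal autotomy, nectar spur, keeled scales the derived state is 'absent', and for the remaining characters it is 'present'.
caudal autotomy: derived state 'absent' in Taxon 5 only — an autapomorphy, so it tells us nothing about relationships among taxa.
lateral line groups Taxon 3 and Taxon 5, which is incompatible with the clades supported by the remaining characters; treating it as convergent (homoplasy) costs fewer steps than any alternative tree.
nectar spur: derived state 'absent' in Taxon 2, Taxon 3, and Taxon 4 only — synapomorphy for {Taxon 2, Taxon 3, Taxon 4}.
chelicerae fused (derived state 'present') is shared by Taxon 1, Taxon 2, Taxon 3, Taxon 4, and Taxon 5 — a synapomorphy uniting that clade.
Only Taxon 3 and Taxon 4 show the derived state 'absent' for keeled scales, supporting them as a clade.
forked tongue (derived state 'present') is shared by Taxon 1 and Taxon 5 — a synapomorphy uniting that clade.
Most parsimonious ingroup topology: (((Taxon 5,Taxon 1),((Taxon 3,Taxon 4),Taxon 2)),Taxon 6).
The clade {Taxon 3, Taxon 4} is supported by keeled scales: its derived state 'absent' occurs in exactly those taxa and in no other taxon (including the outgroup).

keeled scales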